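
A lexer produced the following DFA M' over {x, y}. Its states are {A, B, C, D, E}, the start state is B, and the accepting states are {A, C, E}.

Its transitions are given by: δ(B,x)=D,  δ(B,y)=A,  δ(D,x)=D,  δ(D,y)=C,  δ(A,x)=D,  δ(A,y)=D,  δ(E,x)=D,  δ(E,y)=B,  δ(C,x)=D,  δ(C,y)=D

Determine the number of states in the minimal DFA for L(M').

States {E} cannot be reached from the start state, so discard them.
Start with accepting vs non-accepting: {A,C} | {B,D}.
The partition is now stable with 2 blocks: {A,C} | {B,D}.

2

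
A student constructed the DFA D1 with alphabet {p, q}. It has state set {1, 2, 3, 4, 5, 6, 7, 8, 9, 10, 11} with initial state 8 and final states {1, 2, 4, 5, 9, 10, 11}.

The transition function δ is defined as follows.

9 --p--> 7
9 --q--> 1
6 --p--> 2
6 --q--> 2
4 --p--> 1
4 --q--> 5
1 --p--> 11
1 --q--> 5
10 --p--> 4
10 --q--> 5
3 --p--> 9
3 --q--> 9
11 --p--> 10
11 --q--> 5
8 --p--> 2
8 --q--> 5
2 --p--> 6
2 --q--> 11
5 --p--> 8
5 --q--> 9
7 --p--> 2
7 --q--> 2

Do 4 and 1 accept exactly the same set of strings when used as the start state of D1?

States {3} cannot be reached from the start state, so discard them.
Start with accepting vs non-accepting: {1,2,4,5,9,10,11} | {6,7,8}.
Refine {1,2,4,5,9,10,11} on symbol p: members go to different blocks, giving {1,4,10,11} and {2,5,9}.
Split {2,5,9} by δ(·,q) → {2,9} and {5}.
Refine {6,7,8} on symbol q: members go to different blocks, giving {6,7} and {8}.
Stable partition: {1,4,10,11} | {6,7} | {2,9} | {5} | {8} — 5 equivalence classes.
4 and 1 lie in the same block of the stable partition, so they are equivalent — no string distinguishes them.

Yes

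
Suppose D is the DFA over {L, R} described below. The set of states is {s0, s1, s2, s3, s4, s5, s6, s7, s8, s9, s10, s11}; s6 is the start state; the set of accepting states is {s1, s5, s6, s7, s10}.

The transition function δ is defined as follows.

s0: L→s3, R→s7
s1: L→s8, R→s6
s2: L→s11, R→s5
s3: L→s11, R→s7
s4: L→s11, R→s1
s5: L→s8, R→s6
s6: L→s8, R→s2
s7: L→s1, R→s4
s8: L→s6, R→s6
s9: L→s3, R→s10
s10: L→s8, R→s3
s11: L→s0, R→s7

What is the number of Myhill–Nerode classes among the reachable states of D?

First remove the unreachable states {s9,s10}; 10 states remain.
P0 = {s1,s5,s6,s7} | {s0,s2,s3,s4,s8,s11}.
Refine {s1,s5,s6,s7} on symbol L: members go to different blocks, giving {s1,s5,s6} and {s7}.
Refine {s1,s5,s6} on symbol R: members go to different blocks, giving {s1,s5} and {s6}.
Refine {s0,s2,s3,s4,s8,s11} on symbol L: members go to different blocks, giving {s0,s2,s3,s4,s11} and {s8}.
Split {s0,s2,s3,s4,s11} by δ(·,R) → {s0,s3,s11} and {s2,s4}.
Stable partition: {s1,s5} | {s0,s3,s11} | {s7} | {s6} | {s8} | {s2,s4} — 6 equivalence classes.

6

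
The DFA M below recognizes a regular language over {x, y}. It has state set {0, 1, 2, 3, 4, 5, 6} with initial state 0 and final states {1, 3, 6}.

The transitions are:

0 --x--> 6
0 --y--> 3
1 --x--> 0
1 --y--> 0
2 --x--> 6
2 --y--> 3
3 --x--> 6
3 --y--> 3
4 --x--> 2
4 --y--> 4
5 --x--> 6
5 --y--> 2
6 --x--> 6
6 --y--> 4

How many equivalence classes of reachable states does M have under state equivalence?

First remove the unreachable states {1,5}; 5 states remain.
Start with accepting vs non-accepting: {3,6} | {0,2,4}.
On input y, block {3,6} splits into {3} and {6}.
Refine {0,2,4} on symbol x: members go to different blocks, giving {0,2} and {4}.
No further refinement is possible. Final partition (4 blocks): {3} | {0,2} | {6} | {4}.

4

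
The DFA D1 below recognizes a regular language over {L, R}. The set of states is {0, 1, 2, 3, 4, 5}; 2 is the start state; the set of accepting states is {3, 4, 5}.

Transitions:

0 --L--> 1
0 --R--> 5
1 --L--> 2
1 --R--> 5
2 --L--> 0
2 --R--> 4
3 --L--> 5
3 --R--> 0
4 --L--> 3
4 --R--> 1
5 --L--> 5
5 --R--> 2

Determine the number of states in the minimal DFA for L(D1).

2

Initial partition by acceptance: {3,4,5} | {0,1,2}.
No further refinement is possible. Final partition (2 blocks): {3,4,5} | {0,1,2}.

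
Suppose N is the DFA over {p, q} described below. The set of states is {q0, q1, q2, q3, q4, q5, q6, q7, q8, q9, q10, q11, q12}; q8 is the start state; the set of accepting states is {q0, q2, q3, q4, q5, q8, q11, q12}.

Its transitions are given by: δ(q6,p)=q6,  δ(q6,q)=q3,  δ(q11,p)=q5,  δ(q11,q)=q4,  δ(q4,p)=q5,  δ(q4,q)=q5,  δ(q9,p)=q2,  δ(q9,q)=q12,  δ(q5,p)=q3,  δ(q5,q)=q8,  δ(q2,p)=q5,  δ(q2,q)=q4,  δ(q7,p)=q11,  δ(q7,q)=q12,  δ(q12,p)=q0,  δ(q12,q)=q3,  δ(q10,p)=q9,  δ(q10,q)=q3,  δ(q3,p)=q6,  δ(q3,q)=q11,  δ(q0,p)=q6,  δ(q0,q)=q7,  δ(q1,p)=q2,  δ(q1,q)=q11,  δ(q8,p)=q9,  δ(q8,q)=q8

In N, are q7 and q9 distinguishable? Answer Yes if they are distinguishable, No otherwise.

No

First remove the unreachable states {q1,q10}; 11 states remain.
Start with accepting vs non-accepting: {q0,q2,q3,q4,q5,q8,q11,q12} | {q6,q7,q9}.
Refine {q0,q2,q3,q4,q5,q8,q11,q12} on symbol p: members go to different blocks, giving {q2,q4,q5,q11,q12} and {q0,q3,q8}.
Split {q2,q4,q5,q11,q12} by δ(·,p) → {q2,q4,q11} and {q5,q12}.
Split {q2,q4,q11} by δ(·,q) → {q2,q11} and {q4}.
On input p, block {q6,q7,q9} splits into {q7,q9} and {q6}.
Split {q0,q3,q8} by δ(·,p) → {q0,q3} and {q8}.
Refine {q0,q3} on symbol q: members go to different blocks, giving {q0} and {q3}.
On input p, block {q5,q12} splits into {q5} and {q12}.
No further refinement is possible. Final partition (9 blocks): {q2,q11} | {q7,q9} | {q0} | {q5} | {q4} | {q6} | {q8} | {q3} | {q12}.
q7 and q9 lie in the same block of the stable partition, so they are equivalent — no string distinguishes them.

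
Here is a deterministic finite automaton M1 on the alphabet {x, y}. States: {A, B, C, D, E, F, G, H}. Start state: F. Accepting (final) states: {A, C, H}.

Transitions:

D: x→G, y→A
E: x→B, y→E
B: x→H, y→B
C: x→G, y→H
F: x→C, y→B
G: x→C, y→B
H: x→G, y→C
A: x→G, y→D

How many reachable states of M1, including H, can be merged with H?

2

First remove the unreachable states {A,D,E}; 5 states remain.
P0 = {C,H} | {B,F,G}.
Stable partition: {C,H} | {B,F,G} — 2 equivalence classes.
State H belongs to the block {C,H}, which has 2 states.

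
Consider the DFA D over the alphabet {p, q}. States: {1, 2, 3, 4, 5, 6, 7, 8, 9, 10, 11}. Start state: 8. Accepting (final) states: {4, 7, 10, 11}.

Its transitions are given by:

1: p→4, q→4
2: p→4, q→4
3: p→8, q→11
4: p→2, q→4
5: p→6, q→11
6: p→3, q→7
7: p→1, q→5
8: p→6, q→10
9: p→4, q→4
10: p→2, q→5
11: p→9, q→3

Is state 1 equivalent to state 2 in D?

Yes

All states are reachable from the start state.
Initial partition by acceptance: {4,7,10,11} | {1,2,3,5,6,8,9}.
Split {4,7,10,11} by δ(·,q) → {7,10,11} and {4}.
Split {1,2,3,5,6,8,9} by δ(·,p) → {3,5,6,8} and {1,2,9}.
No further refinement is possible. Final partition (4 blocks): {7,10,11} | {3,5,6,8} | {4} | {1,2,9}.
1 and 2 lie in the same block of the stable partition, so they are equivalent — no string distinguishes them.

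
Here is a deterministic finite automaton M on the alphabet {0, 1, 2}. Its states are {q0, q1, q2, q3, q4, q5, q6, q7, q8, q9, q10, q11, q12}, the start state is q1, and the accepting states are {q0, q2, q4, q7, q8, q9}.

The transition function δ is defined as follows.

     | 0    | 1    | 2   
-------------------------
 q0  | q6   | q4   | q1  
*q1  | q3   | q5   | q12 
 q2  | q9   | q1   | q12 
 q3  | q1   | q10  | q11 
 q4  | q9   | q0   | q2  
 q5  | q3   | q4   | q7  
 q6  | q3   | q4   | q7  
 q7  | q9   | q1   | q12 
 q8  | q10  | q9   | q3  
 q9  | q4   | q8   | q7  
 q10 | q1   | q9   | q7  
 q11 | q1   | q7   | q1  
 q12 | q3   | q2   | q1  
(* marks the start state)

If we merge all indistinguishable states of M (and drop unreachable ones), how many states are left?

All states are reachable from the start state.
P0 = {q0,q2,q4,q7,q8,q9} | {q1,q3,q5,q6,q10,q11,q12}.
On input 0, block {q0,q2,q4,q7,q8,q9} splits into {q2,q4,q7,q9} and {q0,q8}.
On input 1, block {q2,q4,q7,q9} splits into {q2,q7} and {q4,q9}.
On input 1, block {q1,q3,q5,q6,q10,q11,q12} splits into {q5,q6,q10} and {q1,q3} and {q11,q12}.
No further refinement is possible. Final partition (6 blocks): {q2,q7} | {q5,q6,q10} | {q0,q8} | {q4,q9} | {q1,q3} | {q11,q12}.

6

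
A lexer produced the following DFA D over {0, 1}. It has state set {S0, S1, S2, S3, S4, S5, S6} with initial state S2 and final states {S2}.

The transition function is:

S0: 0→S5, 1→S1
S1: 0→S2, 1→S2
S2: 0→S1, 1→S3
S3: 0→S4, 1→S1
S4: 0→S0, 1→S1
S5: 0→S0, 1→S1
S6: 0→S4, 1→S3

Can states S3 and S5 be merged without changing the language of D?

Yes

States {S6} cannot be reached from the start state, so discard them.
P0 = {S2} | {S0,S1,S3,S4,S5}.
Split {S0,S1,S3,S4,S5} by δ(·,0) → {S0,S3,S4,S5} and {S1}.
Stable partition: {S2} | {S0,S3,S4,S5} | {S1} — 3 equivalence classes.
S3 and S5 lie in the same block of the stable partition, so they are equivalent — no string distinguishes them.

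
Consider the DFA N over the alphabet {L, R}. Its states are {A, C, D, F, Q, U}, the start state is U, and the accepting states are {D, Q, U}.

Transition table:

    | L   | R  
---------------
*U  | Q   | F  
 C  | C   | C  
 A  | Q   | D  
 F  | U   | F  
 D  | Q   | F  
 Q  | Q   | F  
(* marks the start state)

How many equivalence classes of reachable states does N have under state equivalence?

Reachable states from the start: {F,Q,U}. Unreachable: {A,C,D} — drop them.
Initial partition by acceptance: {Q,U} | {F}.
Stable partition: {Q,U} | {F} — 2 equivalence classes.

2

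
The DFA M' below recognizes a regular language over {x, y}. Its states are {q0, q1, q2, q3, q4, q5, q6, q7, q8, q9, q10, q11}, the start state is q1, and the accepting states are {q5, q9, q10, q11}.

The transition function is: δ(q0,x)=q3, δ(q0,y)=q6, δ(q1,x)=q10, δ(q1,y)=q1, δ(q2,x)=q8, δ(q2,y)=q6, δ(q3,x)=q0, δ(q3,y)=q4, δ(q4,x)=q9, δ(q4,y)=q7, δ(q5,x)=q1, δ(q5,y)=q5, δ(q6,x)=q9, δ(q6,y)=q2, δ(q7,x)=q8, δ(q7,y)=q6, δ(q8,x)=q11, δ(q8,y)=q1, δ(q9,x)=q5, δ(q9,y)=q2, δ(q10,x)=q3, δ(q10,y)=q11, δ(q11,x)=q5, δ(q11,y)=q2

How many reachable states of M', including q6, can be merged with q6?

Every state is reachable, so we keep all 12.
Start with accepting vs non-accepting: {q5,q9,q10,q11} | {q0,q1,q2,q3,q4,q6,q7,q8}.
Split {q5,q9,q10,q11} by δ(·,x) → {q5,q10} and {q9,q11}.
Refine {q5,q10} on symbol y: members go to different blocks, giving {q5} and {q10}.
On input x, block {q0,q1,q2,q3,q4,q6,q7,q8} splits into {q0,q2,q3,q7} and {q4,q6,q8} and {q1}.
Refine {q0,q2,q3,q7} on symbol x: members go to different blocks, giving {q0,q3} and {q2,q7}.
Refine {q4,q6,q8} on symbol y: members go to different blocks, giving {q4,q6} and {q8}.
Stable partition: {q5} | {q0,q3} | {q9,q11} | {q10} | {q4,q6} | {q1} | {q2,q7} | {q8} — 8 equivalence classes.
State q6 belongs to the block {q4,q6}, which has 2 states.

2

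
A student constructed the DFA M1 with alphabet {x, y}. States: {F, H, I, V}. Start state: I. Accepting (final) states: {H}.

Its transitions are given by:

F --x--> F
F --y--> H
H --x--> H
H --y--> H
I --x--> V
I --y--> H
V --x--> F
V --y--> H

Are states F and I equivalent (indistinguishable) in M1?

P0 = {H} | {F,I,V}.
No further refinement is possible. Final partition (2 blocks): {H} | {F,I,V}.
F and I lie in the same block of the stable partition, so they are equivalent — no string distinguishes them.

Yes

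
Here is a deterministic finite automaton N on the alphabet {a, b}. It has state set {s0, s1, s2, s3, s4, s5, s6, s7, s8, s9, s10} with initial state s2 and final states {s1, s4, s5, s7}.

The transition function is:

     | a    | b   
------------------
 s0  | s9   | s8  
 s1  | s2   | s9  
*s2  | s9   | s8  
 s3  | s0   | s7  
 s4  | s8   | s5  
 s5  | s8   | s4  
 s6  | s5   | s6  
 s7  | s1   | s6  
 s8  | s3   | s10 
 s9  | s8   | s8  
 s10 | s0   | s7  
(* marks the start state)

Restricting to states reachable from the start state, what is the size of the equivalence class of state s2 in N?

All states are reachable from the start state.
P0 = {s1,s4,s5,s7} | {s0,s2,s3,s6,s8,s9,s10}.
Refine {s1,s4,s5,s7} on symbol a: members go to different blocks, giving {s1,s4,s5} and {s7}.
Refine {s1,s4,s5} on symbol b: members go to different blocks, giving {s4,s5} and {s1}.
Refine {s0,s2,s3,s6,s8,s9,s10} on symbol a: members go to different blocks, giving {s0,s2,s3,s8,s9,s10} and {s6}.
Refine {s0,s2,s3,s8,s9,s10} on symbol b: members go to different blocks, giving {s0,s2,s8,s9} and {s3,s10}.
Split {s0,s2,s8,s9} by δ(·,a) → {s0,s2,s9} and {s8}.
Refine {s0,s2,s9} on symbol a: members go to different blocks, giving {s0,s2} and {s9}.
The partition is now stable with 8 blocks: {s4,s5} | {s0,s2} | {s7} | {s1} | {s6} | {s3,s10} | {s8} | {s9}.
State s2 belongs to the block {s0,s2}, which has 2 states.

2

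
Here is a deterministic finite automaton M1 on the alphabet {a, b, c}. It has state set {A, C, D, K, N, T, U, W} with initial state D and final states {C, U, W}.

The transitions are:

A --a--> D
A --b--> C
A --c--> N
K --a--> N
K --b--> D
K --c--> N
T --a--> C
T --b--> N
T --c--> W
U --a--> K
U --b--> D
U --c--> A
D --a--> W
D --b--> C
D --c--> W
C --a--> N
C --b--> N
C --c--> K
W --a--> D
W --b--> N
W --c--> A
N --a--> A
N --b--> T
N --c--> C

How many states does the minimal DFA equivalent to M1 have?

First remove the unreachable states {U}; 7 states remain.
Initial partition by acceptance: {C,W} | {A,D,K,N,T}.
Refine {A,D,K,N,T} on symbol a: members go to different blocks, giving {A,K,N} and {D,T}.
Split {C,W} by δ(·,a) → {C} and {W}.
On input a, block {A,K,N} splits into {K,N} and {A}.
Refine {K,N} on symbol a: members go to different blocks, giving {K} and {N}.
On input a, block {D,T} splits into {T} and {D}.
Stable partition: {C} | {K} | {T} | {W} | {A} | {N} | {D} — 7 equivalence classes.

7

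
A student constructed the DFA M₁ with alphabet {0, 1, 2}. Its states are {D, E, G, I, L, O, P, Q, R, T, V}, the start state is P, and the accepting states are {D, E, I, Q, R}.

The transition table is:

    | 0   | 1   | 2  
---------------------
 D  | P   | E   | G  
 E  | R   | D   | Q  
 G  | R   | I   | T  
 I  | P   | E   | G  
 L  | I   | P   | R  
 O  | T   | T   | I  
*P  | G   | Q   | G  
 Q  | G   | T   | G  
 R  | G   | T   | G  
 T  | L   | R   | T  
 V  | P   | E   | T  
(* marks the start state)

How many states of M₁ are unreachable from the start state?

Starting at P and following transitions, the reachable set is {D, E, G, I, L, P, Q, R, T}. That leaves O, V unreachable — 2 in total.

2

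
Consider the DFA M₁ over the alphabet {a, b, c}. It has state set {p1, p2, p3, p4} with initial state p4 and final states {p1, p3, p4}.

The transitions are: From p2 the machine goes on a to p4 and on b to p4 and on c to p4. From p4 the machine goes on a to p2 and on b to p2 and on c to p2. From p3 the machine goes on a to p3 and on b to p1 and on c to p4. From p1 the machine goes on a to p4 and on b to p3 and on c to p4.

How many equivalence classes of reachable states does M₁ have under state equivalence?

2

States {p1,p3} cannot be reached from the start state, so discard them.
Start with accepting vs non-accepting: {p4} | {p2}.
Stable partition: {p4} | {p2} — 2 equivalence classes.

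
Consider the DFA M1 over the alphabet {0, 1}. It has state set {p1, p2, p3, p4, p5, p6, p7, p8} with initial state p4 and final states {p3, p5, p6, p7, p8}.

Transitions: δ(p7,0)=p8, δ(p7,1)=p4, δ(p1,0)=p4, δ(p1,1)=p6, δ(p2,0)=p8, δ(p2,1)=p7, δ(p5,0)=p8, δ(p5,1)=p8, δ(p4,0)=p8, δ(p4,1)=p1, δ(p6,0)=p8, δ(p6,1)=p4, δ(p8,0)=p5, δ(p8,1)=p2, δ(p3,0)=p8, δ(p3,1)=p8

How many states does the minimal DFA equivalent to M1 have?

First remove the unreachable states {p3}; 7 states remain.
P0 = {p5,p6,p7,p8} | {p1,p2,p4}.
Refine {p5,p6,p7,p8} on symbol 1: members go to different blocks, giving {p6,p7,p8} and {p5}.
On input 0, block {p6,p7,p8} splits into {p6,p7} and {p8}.
Split {p1,p2,p4} by δ(·,0) → {p2,p4} and {p1}.
Refine {p2,p4} on symbol 1: members go to different blocks, giving {p2} and {p4}.
Stable partition: {p6,p7} | {p2} | {p5} | {p8} | {p1} | {p4} — 6 equivalence classes.

6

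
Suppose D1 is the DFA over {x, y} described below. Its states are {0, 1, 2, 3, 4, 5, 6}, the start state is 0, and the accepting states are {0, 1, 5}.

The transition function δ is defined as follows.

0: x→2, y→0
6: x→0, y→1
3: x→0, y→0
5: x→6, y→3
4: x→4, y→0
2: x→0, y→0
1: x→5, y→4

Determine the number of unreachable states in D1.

5

No path from 0 leads to 1, 3, 4, 5, 6; the other 2 states are all reachable.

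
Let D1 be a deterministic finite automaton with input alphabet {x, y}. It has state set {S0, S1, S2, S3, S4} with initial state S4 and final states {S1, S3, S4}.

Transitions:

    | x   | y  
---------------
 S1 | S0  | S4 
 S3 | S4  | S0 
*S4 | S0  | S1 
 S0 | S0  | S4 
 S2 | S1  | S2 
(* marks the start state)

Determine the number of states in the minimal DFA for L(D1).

2

Reachable states from the start: {S0,S1,S4}. Unreachable: {S2,S3} — drop them.
Start with accepting vs non-accepting: {S1,S4} | {S0}.
Stable partition: {S1,S4} | {S0} — 2 equivalence classes.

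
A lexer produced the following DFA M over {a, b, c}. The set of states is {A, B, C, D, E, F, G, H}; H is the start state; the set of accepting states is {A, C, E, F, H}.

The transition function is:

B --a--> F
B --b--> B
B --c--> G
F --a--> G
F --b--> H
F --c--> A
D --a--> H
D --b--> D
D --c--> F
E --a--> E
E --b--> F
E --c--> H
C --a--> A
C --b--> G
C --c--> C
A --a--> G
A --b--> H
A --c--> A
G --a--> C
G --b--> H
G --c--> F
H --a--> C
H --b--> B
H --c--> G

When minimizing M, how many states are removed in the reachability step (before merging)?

2

BFS from H reaches {A, B, C, F, G, H}; the 2 state(s) D, E are never visited.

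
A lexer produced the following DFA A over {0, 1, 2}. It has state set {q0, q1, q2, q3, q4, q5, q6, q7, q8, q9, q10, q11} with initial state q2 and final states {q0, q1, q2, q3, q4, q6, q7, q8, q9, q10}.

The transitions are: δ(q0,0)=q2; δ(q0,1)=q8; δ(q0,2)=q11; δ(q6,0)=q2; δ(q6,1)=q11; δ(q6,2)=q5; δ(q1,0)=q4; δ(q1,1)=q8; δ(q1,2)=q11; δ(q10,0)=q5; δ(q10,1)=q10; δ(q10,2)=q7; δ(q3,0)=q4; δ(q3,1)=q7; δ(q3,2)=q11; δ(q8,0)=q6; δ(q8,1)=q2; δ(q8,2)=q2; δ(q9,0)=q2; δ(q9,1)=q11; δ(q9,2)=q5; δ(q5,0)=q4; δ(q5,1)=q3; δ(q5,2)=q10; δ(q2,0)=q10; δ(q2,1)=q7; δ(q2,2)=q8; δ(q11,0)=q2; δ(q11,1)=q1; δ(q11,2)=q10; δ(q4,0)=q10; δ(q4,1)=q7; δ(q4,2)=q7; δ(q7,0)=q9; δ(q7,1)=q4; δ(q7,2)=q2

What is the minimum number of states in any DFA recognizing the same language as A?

6

States {q0} cannot be reached from the start state, so discard them.
Start with accepting vs non-accepting: {q1,q2,q3,q4,q6,q7,q8,q9,q10} | {q5,q11}.
Split {q1,q2,q3,q4,q6,q7,q8,q9,q10} by δ(·,0) → {q1,q2,q3,q4,q6,q7,q8,q9} and {q10}.
Split {q1,q2,q3,q4,q6,q7,q8,q9} by δ(·,0) → {q1,q3,q6,q7,q8,q9} and {q2,q4}.
Split {q1,q3,q6,q7,q8,q9} by δ(·,0) → {q1,q3,q6,q9} and {q7,q8}.
Refine {q1,q3,q6,q9} on symbol 1: members go to different blocks, giving {q1,q3} and {q6,q9}.
Stable partition: {q1,q3} | {q5,q11} | {q10} | {q2,q4} | {q7,q8} | {q6,q9} — 6 equivalence classes.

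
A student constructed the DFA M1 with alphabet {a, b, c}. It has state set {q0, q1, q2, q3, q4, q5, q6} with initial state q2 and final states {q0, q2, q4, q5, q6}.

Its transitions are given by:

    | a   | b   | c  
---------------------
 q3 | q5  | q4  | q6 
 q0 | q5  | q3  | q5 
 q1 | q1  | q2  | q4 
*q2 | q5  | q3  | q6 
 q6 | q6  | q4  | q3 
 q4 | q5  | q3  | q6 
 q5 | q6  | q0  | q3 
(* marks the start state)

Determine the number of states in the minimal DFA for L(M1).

First remove the unreachable states {q1}; 6 states remain.
P0 = {q0,q2,q4,q5,q6} | {q3}.
Split {q0,q2,q4,q5,q6} by δ(·,b) → {q0,q2,q4} and {q5,q6}.
No further refinement is possible. Final partition (3 blocks): {q0,q2,q4} | {q3} | {q5,q6}.

3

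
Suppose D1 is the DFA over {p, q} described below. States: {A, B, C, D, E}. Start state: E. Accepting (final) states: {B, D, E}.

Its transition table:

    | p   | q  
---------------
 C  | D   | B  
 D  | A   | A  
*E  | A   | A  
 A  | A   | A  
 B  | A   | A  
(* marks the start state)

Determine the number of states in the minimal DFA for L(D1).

2

States {B,C,D} cannot be reached from the start state, so discard them.
Start with accepting vs non-accepting: {E} | {A}.
The partition is now stable with 2 blocks: {E} | {A}.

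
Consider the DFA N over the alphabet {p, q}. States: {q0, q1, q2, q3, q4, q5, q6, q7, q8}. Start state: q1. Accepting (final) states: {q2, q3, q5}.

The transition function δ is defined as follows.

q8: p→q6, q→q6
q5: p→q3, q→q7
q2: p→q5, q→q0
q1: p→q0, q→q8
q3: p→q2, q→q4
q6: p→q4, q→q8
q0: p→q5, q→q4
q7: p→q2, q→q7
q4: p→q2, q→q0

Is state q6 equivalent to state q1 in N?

Yes

All states are reachable from the start state.
Start with accepting vs non-accepting: {q2,q3,q5} | {q0,q1,q4,q6,q7,q8}.
Split {q0,q1,q4,q6,q7,q8} by δ(·,p) → {q0,q4,q7} and {q1,q6,q8}.
On input p, block {q1,q6,q8} splits into {q1,q6} and {q8}.
The partition is now stable with 4 blocks: {q2,q3,q5} | {q0,q4,q7} | {q1,q6} | {q8}.
q6 and q1 lie in the same block of the stable partition, so they are equivalent — no string distinguishes them.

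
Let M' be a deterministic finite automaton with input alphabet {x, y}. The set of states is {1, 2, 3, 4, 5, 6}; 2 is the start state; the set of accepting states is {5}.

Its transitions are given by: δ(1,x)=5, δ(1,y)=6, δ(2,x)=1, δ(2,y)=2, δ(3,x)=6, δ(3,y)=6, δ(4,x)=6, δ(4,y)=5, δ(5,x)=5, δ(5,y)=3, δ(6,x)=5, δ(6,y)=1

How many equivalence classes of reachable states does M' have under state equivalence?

4

States {4} cannot be reached from the start state, so discard them.
Initial partition by acceptance: {5} | {1,2,3,6}.
Split {1,2,3,6} by δ(·,x) → {1,6} and {2,3}.
On input y, block {2,3} splits into {2} and {3}.
The partition is now stable with 4 blocks: {5} | {1,6} | {2} | {3}.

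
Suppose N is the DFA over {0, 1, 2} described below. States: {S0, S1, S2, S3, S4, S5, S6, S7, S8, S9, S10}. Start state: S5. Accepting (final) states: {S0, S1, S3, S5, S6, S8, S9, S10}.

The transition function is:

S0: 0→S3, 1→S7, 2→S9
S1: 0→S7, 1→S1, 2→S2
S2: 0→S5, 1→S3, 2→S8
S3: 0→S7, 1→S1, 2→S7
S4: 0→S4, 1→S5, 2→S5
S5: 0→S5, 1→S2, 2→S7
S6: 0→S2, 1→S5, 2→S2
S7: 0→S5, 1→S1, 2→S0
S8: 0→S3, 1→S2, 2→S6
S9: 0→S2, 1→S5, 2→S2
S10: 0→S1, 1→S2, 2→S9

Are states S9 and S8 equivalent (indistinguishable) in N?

No

States {S4,S10} cannot be reached from the start state, so discard them.
Initial partition by acceptance: {S0,S1,S3,S5,S6,S8,S9} | {S2,S7}.
Split {S0,S1,S3,S5,S6,S8,S9} by δ(·,0) → {S1,S3,S6,S9} and {S0,S5,S8}.
Split {S1,S3,S6,S9} by δ(·,1) → {S1,S3} and {S6,S9}.
On input 0, block {S0,S5,S8} splits into {S0,S8} and {S5}.
No further refinement is possible. Final partition (5 blocks): {S1,S3} | {S2,S7} | {S0,S8} | {S6,S9} | {S5}.
S9 and S8 end up in different blocks, so they are distinguishable. For instance, the string '0' is accepted from only S8.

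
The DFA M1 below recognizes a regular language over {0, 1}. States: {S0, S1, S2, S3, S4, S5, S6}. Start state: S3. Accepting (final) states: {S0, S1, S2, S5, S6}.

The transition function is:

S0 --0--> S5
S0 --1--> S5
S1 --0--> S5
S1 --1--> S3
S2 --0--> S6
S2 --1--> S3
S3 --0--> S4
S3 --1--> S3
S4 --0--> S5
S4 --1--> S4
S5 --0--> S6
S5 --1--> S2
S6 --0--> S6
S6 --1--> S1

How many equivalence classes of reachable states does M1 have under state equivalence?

4

First remove the unreachable states {S0}; 6 states remain.
Start with accepting vs non-accepting: {S1,S2,S5,S6} | {S3,S4}.
On input 1, block {S1,S2,S5,S6} splits into {S1,S2} and {S5,S6}.
Refine {S3,S4} on symbol 0: members go to different blocks, giving {S3} and {S4}.
The partition is now stable with 4 blocks: {S1,S2} | {S3} | {S5,S6} | {S4}.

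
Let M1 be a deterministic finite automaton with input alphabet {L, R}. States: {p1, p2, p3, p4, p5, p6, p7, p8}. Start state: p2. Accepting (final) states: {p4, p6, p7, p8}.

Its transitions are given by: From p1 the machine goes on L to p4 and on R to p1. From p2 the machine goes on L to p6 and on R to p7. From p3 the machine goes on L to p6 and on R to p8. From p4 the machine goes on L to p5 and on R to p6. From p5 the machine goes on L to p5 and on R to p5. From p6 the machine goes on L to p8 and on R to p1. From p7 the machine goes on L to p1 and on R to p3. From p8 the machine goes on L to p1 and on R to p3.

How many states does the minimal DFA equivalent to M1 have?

Every state is reachable, so we keep all 8.
Start with accepting vs non-accepting: {p4,p6,p7,p8} | {p1,p2,p3,p5}.
Refine {p4,p6,p7,p8} on symbol L: members go to different blocks, giving {p4,p7,p8} and {p6}.
On input R, block {p4,p7,p8} splits into {p7,p8} and {p4}.
Split {p1,p2,p3,p5} by δ(·,L) → {p2,p3} and {p1} and {p5}.
The partition is now stable with 6 blocks: {p7,p8} | {p2,p3} | {p6} | {p4} | {p1} | {p5}.

6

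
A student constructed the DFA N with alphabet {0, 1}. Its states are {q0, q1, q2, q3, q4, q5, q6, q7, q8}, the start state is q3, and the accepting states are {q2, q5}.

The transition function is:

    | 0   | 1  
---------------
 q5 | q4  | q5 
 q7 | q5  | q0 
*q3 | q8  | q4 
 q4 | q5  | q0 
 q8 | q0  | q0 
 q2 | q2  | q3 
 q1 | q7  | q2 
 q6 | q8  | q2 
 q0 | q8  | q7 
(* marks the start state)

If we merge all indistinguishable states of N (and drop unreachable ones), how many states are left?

States {q1,q2,q6} cannot be reached from the start state, so discard them.
Start with accepting vs non-accepting: {q5} | {q0,q3,q4,q7,q8}.
On input 0, block {q0,q3,q4,q7,q8} splits into {q0,q3,q8} and {q4,q7}.
On input 1, block {q0,q3,q8} splits into {q0,q3} and {q8}.
Stable partition: {q5} | {q0,q3} | {q4,q7} | {q8} — 4 equivalence classes.

4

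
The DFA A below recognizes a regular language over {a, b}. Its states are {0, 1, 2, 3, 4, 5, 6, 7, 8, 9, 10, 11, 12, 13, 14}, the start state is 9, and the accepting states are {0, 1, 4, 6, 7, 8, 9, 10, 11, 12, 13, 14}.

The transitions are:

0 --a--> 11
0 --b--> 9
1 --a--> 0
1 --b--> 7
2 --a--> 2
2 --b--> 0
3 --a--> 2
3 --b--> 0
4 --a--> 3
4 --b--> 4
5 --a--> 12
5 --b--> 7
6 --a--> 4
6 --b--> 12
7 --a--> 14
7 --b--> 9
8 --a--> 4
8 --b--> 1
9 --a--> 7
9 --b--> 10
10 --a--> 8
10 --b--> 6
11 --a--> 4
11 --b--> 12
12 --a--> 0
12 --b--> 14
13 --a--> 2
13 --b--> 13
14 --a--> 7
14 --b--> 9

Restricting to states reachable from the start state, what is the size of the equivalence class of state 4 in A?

First remove the unreachable states {5,13}; 13 states remain.
P0 = {0,1,4,6,7,8,9,10,11,12,14} | {2,3}.
On input a, block {0,1,4,6,7,8,9,10,11,12,14} splits into {0,1,6,7,8,9,10,11,12,14} and {4}.
Refine {0,1,6,7,8,9,10,11,12,14} on symbol a: members go to different blocks, giving {0,1,7,9,10,12,14} and {6,8,11}.
Split {0,1,7,9,10,12,14} by δ(·,a) → {1,7,9,12,14} and {0,10}.
Refine {1,7,9,12,14} on symbol a: members go to different blocks, giving {7,9,14} and {1,12}.
On input b, block {7,9,14} splits into {7,14} and {9}.
Refine {0,10} on symbol b: members go to different blocks, giving {0} and {10}.
The partition is now stable with 8 blocks: {7,14} | {2,3} | {4} | {6,8,11} | {0} | {1,12} | {9} | {10}.
State 4 belongs to the block {4}, which has 1 states.

1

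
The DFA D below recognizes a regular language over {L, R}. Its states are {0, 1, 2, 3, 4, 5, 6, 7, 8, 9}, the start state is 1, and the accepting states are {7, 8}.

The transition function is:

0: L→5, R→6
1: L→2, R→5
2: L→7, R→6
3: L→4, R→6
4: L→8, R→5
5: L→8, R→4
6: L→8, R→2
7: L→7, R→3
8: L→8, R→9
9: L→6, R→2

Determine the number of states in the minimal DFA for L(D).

3

States {0} cannot be reached from the start state, so discard them.
P0 = {7,8} | {1,2,3,4,5,6,9}.
Split {1,2,3,4,5,6,9} by δ(·,L) → {2,4,5,6} and {1,3,9}.
No further refinement is possible. Final partition (3 blocks): {7,8} | {2,4,5,6} | {1,3,9}.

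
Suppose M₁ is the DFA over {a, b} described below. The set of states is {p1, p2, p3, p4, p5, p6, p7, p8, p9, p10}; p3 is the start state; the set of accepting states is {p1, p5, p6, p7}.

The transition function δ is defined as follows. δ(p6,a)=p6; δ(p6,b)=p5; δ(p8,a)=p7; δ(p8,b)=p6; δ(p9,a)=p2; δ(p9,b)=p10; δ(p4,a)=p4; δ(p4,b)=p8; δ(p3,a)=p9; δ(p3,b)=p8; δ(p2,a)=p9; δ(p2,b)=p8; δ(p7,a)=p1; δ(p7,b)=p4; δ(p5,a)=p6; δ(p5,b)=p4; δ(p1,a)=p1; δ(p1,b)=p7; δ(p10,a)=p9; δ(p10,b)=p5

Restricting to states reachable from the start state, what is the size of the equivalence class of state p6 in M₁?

Initial partition by acceptance: {p1,p5,p6,p7} | {p2,p3,p4,p8,p9,p10}.
On input b, block {p1,p5,p6,p7} splits into {p1,p6} and {p5,p7}.
On input a, block {p2,p3,p4,p8,p9,p10} splits into {p2,p3,p4,p9,p10} and {p8}.
On input b, block {p2,p3,p4,p9,p10} splits into {p2,p3,p4} and {p9} and {p10}.
Refine {p2,p3,p4} on symbol a: members go to different blocks, giving {p2,p3} and {p4}.
Stable partition: {p1,p6} | {p2,p3} | {p5,p7} | {p8} | {p9} | {p10} | {p4} — 7 equivalence classes.
State p6 belongs to the block {p1,p6}, which has 2 states.

2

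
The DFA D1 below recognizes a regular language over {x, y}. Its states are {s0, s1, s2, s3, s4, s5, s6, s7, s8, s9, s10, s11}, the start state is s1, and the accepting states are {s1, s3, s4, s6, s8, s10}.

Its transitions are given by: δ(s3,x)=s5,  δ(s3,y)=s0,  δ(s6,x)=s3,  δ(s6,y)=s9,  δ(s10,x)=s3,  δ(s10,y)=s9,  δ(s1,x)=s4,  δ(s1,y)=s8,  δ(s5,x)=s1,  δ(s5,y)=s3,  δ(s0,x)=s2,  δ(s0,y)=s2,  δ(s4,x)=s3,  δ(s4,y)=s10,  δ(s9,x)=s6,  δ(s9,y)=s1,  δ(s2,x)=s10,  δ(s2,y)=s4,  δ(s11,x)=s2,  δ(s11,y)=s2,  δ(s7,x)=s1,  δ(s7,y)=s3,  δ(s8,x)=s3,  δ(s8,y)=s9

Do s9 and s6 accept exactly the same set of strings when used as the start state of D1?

No

States {s7,s11} cannot be reached from the start state, so discard them.
Initial partition by acceptance: {s1,s3,s4,s6,s8,s10} | {s0,s2,s5,s9}.
Refine {s1,s3,s4,s6,s8,s10} on symbol x: members go to different blocks, giving {s1,s4,s6,s8,s10} and {s3}.
Refine {s1,s4,s6,s8,s10} on symbol x: members go to different blocks, giving {s4,s6,s8,s10} and {s1}.
Split {s4,s6,s8,s10} by δ(·,y) → {s6,s8,s10} and {s4}.
Refine {s0,s2,s5,s9} on symbol x: members go to different blocks, giving {s2,s9} and {s0} and {s5}.
On input y, block {s2,s9} splits into {s2} and {s9}.
The partition is now stable with 8 blocks: {s6,s8,s10} | {s2} | {s3} | {s1} | {s4} | {s0} | {s5} | {s9}.
s9 and s6 end up in different blocks, so they are distinguishable. For instance, the string 'ε' is accepted from only s6.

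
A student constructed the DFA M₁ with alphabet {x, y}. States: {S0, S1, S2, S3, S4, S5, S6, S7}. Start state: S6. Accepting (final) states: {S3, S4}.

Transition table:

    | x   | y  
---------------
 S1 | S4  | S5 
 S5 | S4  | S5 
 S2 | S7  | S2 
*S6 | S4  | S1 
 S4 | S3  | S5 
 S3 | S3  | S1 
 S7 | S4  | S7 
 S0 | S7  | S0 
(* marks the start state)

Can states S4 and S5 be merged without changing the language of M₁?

Reachable states from the start: {S1,S3,S4,S5,S6}. Unreachable: {S0,S2,S7} — drop them.
Initial partition by acceptance: {S3,S4} | {S1,S5,S6}.
No further refinement is possible. Final partition (2 blocks): {S3,S4} | {S1,S5,S6}.
S4 and S5 end up in different blocks, so they are distinguishable. For instance, the string 'ε' is accepted from only S4.

No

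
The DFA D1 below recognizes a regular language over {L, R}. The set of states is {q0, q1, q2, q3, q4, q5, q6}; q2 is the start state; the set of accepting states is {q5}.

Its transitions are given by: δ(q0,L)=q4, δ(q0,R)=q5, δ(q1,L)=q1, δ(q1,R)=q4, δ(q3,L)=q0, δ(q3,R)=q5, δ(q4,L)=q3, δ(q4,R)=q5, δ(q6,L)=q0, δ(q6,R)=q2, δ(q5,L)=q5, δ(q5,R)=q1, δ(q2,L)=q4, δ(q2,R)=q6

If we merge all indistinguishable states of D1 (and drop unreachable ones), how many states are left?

4

Start with accepting vs non-accepting: {q5} | {q0,q1,q2,q3,q4,q6}.
Refine {q0,q1,q2,q3,q4,q6} on symbol R: members go to different blocks, giving {q0,q3,q4} and {q1,q2,q6}.
On input L, block {q1,q2,q6} splits into {q2,q6} and {q1}.
The partition is now stable with 4 blocks: {q5} | {q0,q3,q4} | {q2,q6} | {q1}.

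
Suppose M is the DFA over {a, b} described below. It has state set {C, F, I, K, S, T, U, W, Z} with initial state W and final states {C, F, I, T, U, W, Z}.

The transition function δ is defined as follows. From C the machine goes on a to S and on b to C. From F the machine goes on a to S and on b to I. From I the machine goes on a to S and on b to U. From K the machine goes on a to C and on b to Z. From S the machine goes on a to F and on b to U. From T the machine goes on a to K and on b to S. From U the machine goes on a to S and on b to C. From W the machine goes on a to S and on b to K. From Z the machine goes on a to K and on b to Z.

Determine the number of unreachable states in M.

BFS from W reaches {C, F, I, K, S, U, W, Z}; the 1 state(s) T are never visited.

1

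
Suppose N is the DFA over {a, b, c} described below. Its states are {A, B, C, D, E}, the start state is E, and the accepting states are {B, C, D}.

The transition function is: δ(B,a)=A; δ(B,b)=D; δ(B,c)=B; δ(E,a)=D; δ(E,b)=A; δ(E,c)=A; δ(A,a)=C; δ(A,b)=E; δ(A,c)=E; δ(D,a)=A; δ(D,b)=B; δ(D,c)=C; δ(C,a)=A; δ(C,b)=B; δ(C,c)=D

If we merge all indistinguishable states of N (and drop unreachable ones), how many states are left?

2

P0 = {B,C,D} | {A,E}.
No further refinement is possible. Final partition (2 blocks): {B,C,D} | {A,E}.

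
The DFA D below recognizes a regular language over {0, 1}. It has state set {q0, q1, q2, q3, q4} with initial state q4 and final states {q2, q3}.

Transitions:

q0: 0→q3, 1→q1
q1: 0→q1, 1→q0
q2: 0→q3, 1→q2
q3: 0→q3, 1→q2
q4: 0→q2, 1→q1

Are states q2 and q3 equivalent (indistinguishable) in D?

Yes

All states are reachable from the start state.
Initial partition by acceptance: {q2,q3} | {q0,q1,q4}.
Split {q0,q1,q4} by δ(·,0) → {q0,q4} and {q1}.
Stable partition: {q2,q3} | {q0,q4} | {q1} — 3 equivalence classes.
q2 and q3 lie in the same block of the stable partition, so they are equivalent — no string distinguishes them.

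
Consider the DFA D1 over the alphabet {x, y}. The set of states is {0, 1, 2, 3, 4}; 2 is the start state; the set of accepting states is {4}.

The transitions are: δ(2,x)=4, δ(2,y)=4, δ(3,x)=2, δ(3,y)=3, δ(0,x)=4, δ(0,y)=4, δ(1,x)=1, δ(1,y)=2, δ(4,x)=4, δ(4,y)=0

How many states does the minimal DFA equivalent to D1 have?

States {1,3} cannot be reached from the start state, so discard them.
P0 = {4} | {0,2}.
Stable partition: {4} | {0,2} — 2 equivalence classes.

2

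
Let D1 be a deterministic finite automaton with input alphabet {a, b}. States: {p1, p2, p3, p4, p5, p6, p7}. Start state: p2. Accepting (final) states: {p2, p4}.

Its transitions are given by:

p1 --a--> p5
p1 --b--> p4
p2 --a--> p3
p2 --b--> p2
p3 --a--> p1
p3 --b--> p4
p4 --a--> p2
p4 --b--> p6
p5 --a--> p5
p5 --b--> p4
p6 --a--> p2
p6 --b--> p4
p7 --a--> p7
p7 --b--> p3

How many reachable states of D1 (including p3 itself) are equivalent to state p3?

3

Reachable states from the start: {p1,p2,p3,p4,p5,p6}. Unreachable: {p7} — drop them.
Start with accepting vs non-accepting: {p2,p4} | {p1,p3,p5,p6}.
Split {p2,p4} by δ(·,a) → {p2} and {p4}.
Split {p1,p3,p5,p6} by δ(·,a) → {p1,p3,p5} and {p6}.
Stable partition: {p2} | {p1,p3,p5} | {p4} | {p6} — 4 equivalence classes.
State p3 belongs to the block {p1,p3,p5}, which has 3 states.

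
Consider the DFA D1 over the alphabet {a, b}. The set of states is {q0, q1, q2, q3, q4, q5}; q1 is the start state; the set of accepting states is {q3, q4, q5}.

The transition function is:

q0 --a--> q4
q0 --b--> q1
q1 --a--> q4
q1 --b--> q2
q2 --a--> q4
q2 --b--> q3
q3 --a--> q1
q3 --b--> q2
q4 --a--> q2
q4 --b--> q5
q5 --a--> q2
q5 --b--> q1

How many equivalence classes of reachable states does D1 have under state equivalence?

First remove the unreachable states {q0}; 5 states remain.
Initial partition by acceptance: {q3,q4,q5} | {q1,q2}.
Split {q3,q4,q5} by δ(·,b) → {q3,q5} and {q4}.
On input b, block {q1,q2} splits into {q1} and {q2}.
Split {q3,q5} by δ(·,a) → {q3} and {q5}.
The partition is now stable with 5 blocks: {q3} | {q1} | {q4} | {q2} | {q5}.

5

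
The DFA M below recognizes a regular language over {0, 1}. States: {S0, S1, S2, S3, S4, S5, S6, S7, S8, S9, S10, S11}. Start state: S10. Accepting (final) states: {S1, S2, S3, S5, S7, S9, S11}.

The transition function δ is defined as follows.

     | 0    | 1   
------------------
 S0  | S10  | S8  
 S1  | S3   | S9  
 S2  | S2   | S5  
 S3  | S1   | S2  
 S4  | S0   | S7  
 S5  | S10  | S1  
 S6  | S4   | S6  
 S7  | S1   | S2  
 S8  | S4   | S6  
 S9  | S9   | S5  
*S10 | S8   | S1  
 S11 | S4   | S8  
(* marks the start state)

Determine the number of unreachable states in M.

No path from S10 leads to S11; the other 11 states are all reachable.

1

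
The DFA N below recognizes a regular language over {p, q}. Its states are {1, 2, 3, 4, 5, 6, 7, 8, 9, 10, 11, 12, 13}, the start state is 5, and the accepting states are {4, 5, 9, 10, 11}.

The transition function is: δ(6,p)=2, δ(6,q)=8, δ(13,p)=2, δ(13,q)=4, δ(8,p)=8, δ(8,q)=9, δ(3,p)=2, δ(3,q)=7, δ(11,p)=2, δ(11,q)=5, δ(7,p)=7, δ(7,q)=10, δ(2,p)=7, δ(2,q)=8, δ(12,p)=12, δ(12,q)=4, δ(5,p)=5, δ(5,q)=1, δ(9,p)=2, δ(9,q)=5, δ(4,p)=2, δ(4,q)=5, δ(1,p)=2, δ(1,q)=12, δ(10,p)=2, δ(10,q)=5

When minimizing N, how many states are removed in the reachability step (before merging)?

BFS from 5 reaches {1, 2, 4, 5, 7, 8, 9, 10, 12}; the 4 state(s) 3, 6, 11, 13 are never visited.

4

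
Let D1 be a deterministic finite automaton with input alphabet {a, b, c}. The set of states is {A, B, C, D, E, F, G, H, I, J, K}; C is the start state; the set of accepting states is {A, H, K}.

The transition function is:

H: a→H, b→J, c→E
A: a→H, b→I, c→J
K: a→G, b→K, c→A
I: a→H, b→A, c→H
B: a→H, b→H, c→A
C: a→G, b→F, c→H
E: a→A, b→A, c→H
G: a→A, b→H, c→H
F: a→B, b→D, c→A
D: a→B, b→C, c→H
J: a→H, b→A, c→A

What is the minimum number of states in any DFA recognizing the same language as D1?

3

States {K} cannot be reached from the start state, so discard them.
Initial partition by acceptance: {A,H} | {B,C,D,E,F,G,I,J}.
Refine {B,C,D,E,F,G,I,J} on symbol a: members go to different blocks, giving {B,E,G,I,J} and {C,D,F}.
The partition is now stable with 3 blocks: {A,H} | {B,E,G,I,J} | {C,D,F}.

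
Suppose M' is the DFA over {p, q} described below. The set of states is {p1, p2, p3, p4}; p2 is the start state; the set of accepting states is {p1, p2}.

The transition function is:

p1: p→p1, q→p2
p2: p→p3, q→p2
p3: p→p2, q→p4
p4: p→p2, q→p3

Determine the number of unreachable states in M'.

BFS from p2 reaches {p2, p3, p4}; the 1 state(s) p1 are never visited.

1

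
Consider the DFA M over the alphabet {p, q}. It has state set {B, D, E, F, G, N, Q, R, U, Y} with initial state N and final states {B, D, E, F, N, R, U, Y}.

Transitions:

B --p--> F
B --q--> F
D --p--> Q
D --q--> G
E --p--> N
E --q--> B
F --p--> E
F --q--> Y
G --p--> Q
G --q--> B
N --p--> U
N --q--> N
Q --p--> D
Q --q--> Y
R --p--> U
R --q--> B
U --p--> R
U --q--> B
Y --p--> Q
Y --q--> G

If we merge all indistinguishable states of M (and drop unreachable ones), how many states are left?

Every state is reachable, so we keep all 10.
Initial partition by acceptance: {B,D,E,F,N,R,U,Y} | {G,Q}.
Split {B,D,E,F,N,R,U,Y} by δ(·,p) → {B,E,F,N,R,U} and {D,Y}.
Refine {B,E,F,N,R,U} on symbol q: members go to different blocks, giving {B,E,N,R,U} and {F}.
Refine {B,E,N,R,U} on symbol p: members go to different blocks, giving {E,N,R,U} and {B}.
Split {E,N,R,U} by δ(·,q) → {E,R,U} and {N}.
On input p, block {E,R,U} splits into {R,U} and {E}.
On input p, block {G,Q} splits into {Q} and {G}.
No further refinement is possible. Final partition (8 blocks): {R,U} | {Q} | {D,Y} | {F} | {B} | {N} | {E} | {G}.

8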